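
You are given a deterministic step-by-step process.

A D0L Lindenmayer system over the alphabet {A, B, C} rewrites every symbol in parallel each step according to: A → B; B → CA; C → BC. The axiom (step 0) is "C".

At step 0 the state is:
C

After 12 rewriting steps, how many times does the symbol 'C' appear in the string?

gen 0: C
gen 1: BC
gen 2: CABC
gen 3: BCBCABC
gen 4: CABCCABCBCABC
gen 5: BCBCABCBCBCABCCABCBCABC
gen 6: CABCCABCBCABCCABCCABCBCABCBCBCABCCABCBCABC
gen 7: BCBCABCBCBCABCCABCBCABCBCBCABCBCBCABCCABCBCABCCABCCABCBCABCBCBCABCCABCBCABC
gen 8: CABCCABCBCABCCABCCABCBCABCBCBCABCCABCBCABCCABCCABCBCABCCAB…CBCABCBCBCABCBCBCABCCABCBCABCCABCCABCBCABCBCBCABCCABCBCABC  (len 136)
gen 9: BCBCABCBCBCABCCABCBCABCBCBCABCBCBCABCCABCBCABCCABCCABCBCAB…CBCABCBCBCABCBCBCABCCABCBCABCCABCCABCBCABCBCBCABCCABCBCABC  (len 244)
gen 10: CABCCABCBCABCCABCCABCBCABCBCBCABCCABCBCABCCABCCABCBCABCCAB…CBCABCBCBCABCBCBCABCCABCBCABCCABCCABCBCABCBCBCABCCABCBCABC  (len 441)
gen 11: BCBCABCBCBCABCCABCBCABCBCBCABCBCBCABCCABCBCABCCABCCABCBCAB…CBCABCBCBCABCBCBCABCCABCBCABCCABCCABCBCABCBCBCABCCABCBCABC  (len 793)
gen 12: CABCCABCBCABCCABCCABCBCABCBCBCABCCABCBCABCCABCCABCBCABCCAB…CBCABCBCBCABCBCBCABCCABCBCABCCABCCABCBCABCBCBCABCCABCBCABC  (len 1431)

638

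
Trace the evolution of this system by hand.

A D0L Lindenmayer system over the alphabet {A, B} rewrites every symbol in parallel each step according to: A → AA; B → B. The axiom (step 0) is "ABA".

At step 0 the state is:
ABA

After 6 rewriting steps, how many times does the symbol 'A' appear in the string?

128

t=0: ABA
t=1: AABAA
t=2: AAAABAAAA
t=3: AAAAAAAABAAAAAAAA
t=4: AAAAAAAAAAAAAAAABAAAAAAAAAAAAAAAA
t=5: AAAAAAAAAAAAAAAAAAAAAAAAAAAAAAAABAAAAAAAAAAAAAAAAAAAAAAAAAAAAAAAA
t=6: AAAAAAAAAAAAAAAAAAAAAAAAAAAAAAAAAAAAAAAAAAAAAAAAAAAAAAAAAA…AAAAAAAAAAAAAAAAAAAAAAAAAAAAAAAAAAAAAAAAAAAAAAAAAAAAAAAAAA  (len 129)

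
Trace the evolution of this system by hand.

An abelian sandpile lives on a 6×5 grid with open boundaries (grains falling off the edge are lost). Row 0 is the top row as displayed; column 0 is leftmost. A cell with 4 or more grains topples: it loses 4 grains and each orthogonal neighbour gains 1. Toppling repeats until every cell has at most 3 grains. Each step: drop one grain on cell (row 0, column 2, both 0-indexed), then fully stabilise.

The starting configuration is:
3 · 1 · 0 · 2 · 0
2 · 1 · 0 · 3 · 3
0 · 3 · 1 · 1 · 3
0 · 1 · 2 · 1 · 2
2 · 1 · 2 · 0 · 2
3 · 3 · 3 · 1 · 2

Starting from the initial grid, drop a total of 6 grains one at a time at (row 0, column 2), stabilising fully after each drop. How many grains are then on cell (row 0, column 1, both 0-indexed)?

2

step 0: 3 · 1 · 0 · 2 · 0
2 · 1 · 0 · 3 · 3
0 · 3 · 1 · 1 · 3
0 · 1 · 2 · 1 · 2
2 · 1 · 2 · 0 · 2
3 · 3 · 3 · 1 · 2
step 1: 3 · 1 · 1 · 2 · 0
2 · 1 · 0 · 3 · 3
0 · 3 · 1 · 1 · 3
0 · 1 · 2 · 1 · 2
2 · 1 · 2 · 0 · 2
3 · 3 · 3 · 1 · 2
step 2: 3 · 1 · 2 · 2 · 0
2 · 1 · 0 · 3 · 3
0 · 3 · 1 · 1 · 3
0 · 1 · 2 · 1 · 2
2 · 1 · 2 · 0 · 2
3 · 3 · 3 · 1 · 2
step 3: 3 · 1 · 3 · 2 · 0
2 · 1 · 0 · 3 · 3
0 · 3 · 1 · 1 · 3
0 · 1 · 2 · 1 · 2
2 · 1 · 2 · 0 · 2
3 · 3 · 3 · 1 · 2
step 4: 3 · 2 · 0 · 3 · 0
2 · 1 · 1 · 3 · 3
0 · 3 · 1 · 1 · 3
0 · 1 · 2 · 1 · 2
2 · 1 · 2 · 0 · 2
3 · 3 · 3 · 1 · 2
step 5: 3 · 2 · 1 · 3 · 0
2 · 1 · 1 · 3 · 3
0 · 3 · 1 · 1 · 3
0 · 1 · 2 · 1 · 2
2 · 1 · 2 · 0 · 2
3 · 3 · 3 · 1 · 2
step 6: 3 · 2 · 2 · 3 · 0
2 · 1 · 1 · 3 · 3
0 · 3 · 1 · 1 · 3
0 · 1 · 2 · 1 · 2
2 · 1 · 2 · 0 · 2
3 · 3 · 3 · 1 · 2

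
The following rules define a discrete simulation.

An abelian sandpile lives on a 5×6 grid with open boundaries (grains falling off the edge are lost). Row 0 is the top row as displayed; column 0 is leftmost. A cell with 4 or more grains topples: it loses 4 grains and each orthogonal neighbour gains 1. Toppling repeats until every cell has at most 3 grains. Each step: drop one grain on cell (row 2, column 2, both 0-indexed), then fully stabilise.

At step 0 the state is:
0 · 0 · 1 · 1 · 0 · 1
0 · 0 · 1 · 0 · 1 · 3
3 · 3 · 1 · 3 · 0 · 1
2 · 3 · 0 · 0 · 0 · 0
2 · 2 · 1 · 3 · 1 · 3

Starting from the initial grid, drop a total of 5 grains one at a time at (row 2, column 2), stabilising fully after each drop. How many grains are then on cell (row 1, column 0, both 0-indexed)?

1

[0] 0 · 0 · 1 · 1 · 0 · 1
0 · 0 · 1 · 0 · 1 · 3
3 · 3 · 1 · 3 · 0 · 1
2 · 3 · 0 · 0 · 0 · 0
2 · 2 · 1 · 3 · 1 · 3
[1] 0 · 0 · 1 · 1 · 0 · 1
0 · 0 · 1 · 0 · 1 · 3
3 · 3 · 2 · 3 · 0 · 1
2 · 3 · 0 · 0 · 0 · 0
2 · 2 · 1 · 3 · 1 · 3
[2] 0 · 0 · 1 · 1 · 0 · 1
0 · 0 · 1 · 0 · 1 · 3
3 · 3 · 3 · 3 · 0 · 1
2 · 3 · 0 · 0 · 0 · 0
2 · 2 · 1 · 3 · 1 · 3
[3] 0 · 0 · 1 · 1 · 0 · 1
1 · 1 · 2 · 1 · 1 · 3
1 · 2 · 2 · 0 · 1 · 1
0 · 1 · 2 · 1 · 0 · 0
3 · 3 · 1 · 3 · 1 · 3
[4] 0 · 0 · 1 · 1 · 0 · 1
1 · 1 · 2 · 1 · 1 · 3
1 · 2 · 3 · 0 · 1 · 1
0 · 1 · 2 · 1 · 0 · 0
3 · 3 · 1 · 3 · 1 · 3
[5] 0 · 0 · 1 · 1 · 0 · 1
1 · 1 · 3 · 1 · 1 · 3
1 · 3 · 0 · 1 · 1 · 1
0 · 1 · 3 · 1 · 0 · 0
3 · 3 · 1 · 3 · 1 · 3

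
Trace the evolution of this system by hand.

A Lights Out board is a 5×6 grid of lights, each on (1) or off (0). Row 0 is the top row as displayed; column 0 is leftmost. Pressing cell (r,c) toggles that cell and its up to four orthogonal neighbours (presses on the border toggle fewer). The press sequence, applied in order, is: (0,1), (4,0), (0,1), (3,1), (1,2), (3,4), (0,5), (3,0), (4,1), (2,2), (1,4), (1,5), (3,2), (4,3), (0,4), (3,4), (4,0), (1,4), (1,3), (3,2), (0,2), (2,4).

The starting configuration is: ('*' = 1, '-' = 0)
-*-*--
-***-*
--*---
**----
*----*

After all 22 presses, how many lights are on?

gen 0: -*-*--
-***-*
--*---
**----
*----*
gen 1: *-**--
--**-*
--*---
**----
*----*
gen 2: *-**--
--**-*
--*---
-*----
-*---*
gen 3: -*-*--
-***-*
--*---
-*----
-*---*
gen 4: -*-*--
-***-*
-**---
*-*---
-----*
gen 5: -***--
-----*
-*----
*-*---
-----*
gen 6: -***--
-----*
-*--*-
*-****
----**
gen 7: -*****
------
-*--*-
*-****
----**
gen 8: -*****
------
**--*-
-*****
*---**
gen 9: -*****
------
**--*-
--****
-**-**
gen 10: -*****
--*---
*-***-
---***
-**-**
gen 11: -***-*
--****
*-**--
---***
-**-**
gen 12: -***--
--**--
*-**-*
---***
-**-**
gen 13: -***--
--**--
*--*-*
-**-**
-*--**
gen 14: -***--
--**--
*--*-*
-*****
-***-*
gen 15: -**-**
--***-
*--*-*
-*****
-***-*
gen 16: -**-**
--***-
*--***
-**---
-*****
gen 17: -**-**
--***-
*--***
***---
*-****
gen 18: -**--*
--*--*
*--*-*
***---
*-****
gen 19: -***-*
---***
*----*
***---
*-****
gen 20: -***-*
---***
*-*--*
*--*--
*--***
gen 21: -----*
--****
*-*--*
*--*--
*--***
gen 22: -----*
--**-*
*-***-
*--**-
*--***

15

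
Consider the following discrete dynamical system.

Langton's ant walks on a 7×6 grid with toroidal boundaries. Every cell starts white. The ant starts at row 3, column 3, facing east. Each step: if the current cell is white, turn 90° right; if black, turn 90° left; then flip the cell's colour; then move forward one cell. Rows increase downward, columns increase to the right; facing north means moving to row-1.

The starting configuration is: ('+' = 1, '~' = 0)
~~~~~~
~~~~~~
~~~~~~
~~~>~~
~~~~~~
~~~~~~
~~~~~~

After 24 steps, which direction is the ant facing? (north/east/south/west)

step 0: ~~~~~~
~~~~~~
~~~~~~
~~~>~~
~~~~~~
~~~~~~
~~~~~~
step 1: ~~~~~~
~~~~~~
~~~~~~
~~~+~~
~~~v~~
~~~~~~
~~~~~~
step 2: ~~~~~~
~~~~~~
~~~~~~
~~~+~~
~~<+~~
~~~~~~
~~~~~~
step 3: ~~~~~~
~~~~~~
~~~~~~
~~^+~~
~~++~~
~~~~~~
~~~~~~
step 4: ~~~~~~
~~~~~~
~~~~~~
~~+>~~
~~++~~
~~~~~~
~~~~~~
step 5: ~~~~~~
~~~~~~
~~~^~~
~~+~~~
~~++~~
~~~~~~
~~~~~~
step 6: ~~~~~~
~~~~~~
~~~+>~
~~+~~~
~~++~~
~~~~~~
~~~~~~
step 7: ~~~~~~
~~~~~~
~~~++~
~~+~v~
~~++~~
~~~~~~
~~~~~~
step 8: ~~~~~~
~~~~~~
~~~++~
~~+<+~
~~++~~
~~~~~~
~~~~~~
step 9: ~~~~~~
~~~~~~
~~~^+~
~~+++~
~~++~~
~~~~~~
~~~~~~
step 10: ~~~~~~
~~~~~~
~~<~+~
~~+++~
~~++~~
~~~~~~
~~~~~~
step 11: ~~~~~~
~~^~~~
~~+~+~
~~+++~
~~++~~
~~~~~~
~~~~~~
step 12: ~~~~~~
~~+>~~
~~+~+~
~~+++~
~~++~~
~~~~~~
~~~~~~
step 13: ~~~~~~
~~++~~
~~+v+~
~~+++~
~~++~~
~~~~~~
~~~~~~
step 14: ~~~~~~
~~++~~
~~<++~
~~+++~
~~++~~
~~~~~~
~~~~~~
step 15: ~~~~~~
~~++~~
~~~++~
~~v++~
~~++~~
~~~~~~
~~~~~~
step 16: ~~~~~~
~~++~~
~~~++~
~~~>+~
~~++~~
~~~~~~
~~~~~~
step 17: ~~~~~~
~~++~~
~~~^+~
~~~~+~
~~++~~
~~~~~~
~~~~~~
step 18: ~~~~~~
~~++~~
~~<~+~
~~~~+~
~~++~~
~~~~~~
~~~~~~
step 19: ~~~~~~
~~^+~~
~~+~+~
~~~~+~
~~++~~
~~~~~~
~~~~~~
step 20: ~~~~~~
~<~+~~
~~+~+~
~~~~+~
~~++~~
~~~~~~
~~~~~~
step 21: ~^~~~~
~+~+~~
~~+~+~
~~~~+~
~~++~~
~~~~~~
~~~~~~
step 22: ~+>~~~
~+~+~~
~~+~+~
~~~~+~
~~++~~
~~~~~~
~~~~~~
step 23: ~++~~~
~+v+~~
~~+~+~
~~~~+~
~~++~~
~~~~~~
~~~~~~
step 24: ~++~~~
~<++~~
~~+~+~
~~~~+~
~~++~~
~~~~~~
~~~~~~

west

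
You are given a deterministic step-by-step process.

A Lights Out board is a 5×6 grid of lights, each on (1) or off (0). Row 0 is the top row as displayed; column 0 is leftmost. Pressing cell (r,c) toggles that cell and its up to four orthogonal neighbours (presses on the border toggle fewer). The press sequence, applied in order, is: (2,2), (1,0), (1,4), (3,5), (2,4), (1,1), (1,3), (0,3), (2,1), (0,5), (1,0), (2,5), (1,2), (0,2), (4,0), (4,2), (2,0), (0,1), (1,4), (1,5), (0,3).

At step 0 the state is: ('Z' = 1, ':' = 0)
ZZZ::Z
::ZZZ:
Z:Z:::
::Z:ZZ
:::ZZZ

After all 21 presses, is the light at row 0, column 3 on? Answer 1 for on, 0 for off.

t=0: ZZZ::Z
::ZZZ:
Z:Z:::
::Z:ZZ
:::ZZZ
t=1: ZZZ::Z
:::ZZ:
ZZ:Z::
::::ZZ
:::ZZZ
t=2: :ZZ::Z
ZZ:ZZ:
:Z:Z::
::::ZZ
:::ZZZ
t=3: :ZZ:ZZ
ZZ:::Z
:Z:ZZ:
::::ZZ
:::ZZZ
t=4: :ZZ:ZZ
ZZ:::Z
:Z:ZZZ
::::::
:::ZZ:
t=5: :ZZ:ZZ
ZZ::ZZ
:Z::::
::::Z:
:::ZZ:
t=6: ::Z:ZZ
::Z:ZZ
::::::
::::Z:
:::ZZ:
t=7: ::ZZZZ
:::Z:Z
:::Z::
::::Z:
:::ZZ:
t=8: :::::Z
:::::Z
:::Z::
::::Z:
:::ZZ:
t=9: :::::Z
:Z:::Z
ZZZZ::
:Z::Z:
:::ZZ:
t=10: ::::Z:
:Z::::
ZZZZ::
:Z::Z:
:::ZZ:
t=11: Z:::Z:
Z:::::
:ZZZ::
:Z::Z:
:::ZZ:
t=12: Z:::Z:
Z::::Z
:ZZZZZ
:Z::ZZ
:::ZZ:
t=13: Z:Z:Z:
ZZZZ:Z
:Z:ZZZ
:Z::ZZ
:::ZZ:
t=14: ZZ:ZZ:
ZZ:Z:Z
:Z:ZZZ
:Z::ZZ
:::ZZ:
t=15: ZZ:ZZ:
ZZ:Z:Z
:Z:ZZZ
ZZ::ZZ
ZZ:ZZ:
t=16: ZZ:ZZ:
ZZ:Z:Z
:Z:ZZZ
ZZZ:ZZ
Z:Z:Z:
t=17: ZZ:ZZ:
:Z:Z:Z
Z::ZZZ
:ZZ:ZZ
Z:Z:Z:
t=18: ::ZZZ:
:::Z:Z
Z::ZZZ
:ZZ:ZZ
Z:Z:Z:
t=19: ::ZZ::
::::Z:
Z::Z:Z
:ZZ:ZZ
Z:Z:Z:
t=20: ::ZZ:Z
:::::Z
Z::Z::
:ZZ:ZZ
Z:Z:Z:
t=21: ::::ZZ
:::Z:Z
Z::Z::
:ZZ:ZZ
Z:Z:Z:

0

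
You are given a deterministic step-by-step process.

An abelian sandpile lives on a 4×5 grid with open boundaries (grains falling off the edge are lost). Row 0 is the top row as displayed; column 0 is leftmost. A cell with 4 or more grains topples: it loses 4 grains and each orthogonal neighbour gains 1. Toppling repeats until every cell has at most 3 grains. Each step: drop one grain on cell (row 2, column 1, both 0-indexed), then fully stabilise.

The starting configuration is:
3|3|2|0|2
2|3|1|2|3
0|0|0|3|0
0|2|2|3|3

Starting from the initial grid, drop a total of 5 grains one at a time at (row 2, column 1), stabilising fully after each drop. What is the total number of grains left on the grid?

35

k=0  3|3|2|0|2
2|3|1|2|3
0|0|0|3|0
0|2|2|3|3
k=1  3|3|2|0|2
2|3|1|2|3
0|1|0|3|0
0|2|2|3|3
k=2  3|3|2|0|2
2|3|1|2|3
0|2|0|3|0
0|2|2|3|3
k=3  3|3|2|0|2
2|3|1|2|3
0|3|0|3|0
0|2|2|3|3
k=4  1|1|3|0|2
0|2|2|2|3
2|1|1|3|0
0|3|2|3|3
k=5  1|1|3|0|2
0|2|2|2|3
2|2|1|3|0
0|3|2|3|3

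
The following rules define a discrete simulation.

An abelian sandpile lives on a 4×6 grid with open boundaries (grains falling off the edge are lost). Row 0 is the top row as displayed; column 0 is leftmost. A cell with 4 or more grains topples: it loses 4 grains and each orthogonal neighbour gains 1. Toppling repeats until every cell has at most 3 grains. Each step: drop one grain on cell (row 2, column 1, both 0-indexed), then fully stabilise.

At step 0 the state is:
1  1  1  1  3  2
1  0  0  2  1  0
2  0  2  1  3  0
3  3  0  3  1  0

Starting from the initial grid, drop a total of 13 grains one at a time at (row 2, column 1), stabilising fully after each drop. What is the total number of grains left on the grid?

step 0: 1  1  1  1  3  2
1  0  0  2  1  0
2  0  2  1  3  0
3  3  0  3  1  0
step 1: 1  1  1  1  3  2
1  0  0  2  1  0
2  1  2  1  3  0
3  3  0  3  1  0
step 2: 1  1  1  1  3  2
1  0  0  2  1  0
2  2  2  1  3  0
3  3  0  3  1  0
step 3: 1  1  1  1  3  2
1  0  0  2  1  0
2  3  2  1  3  0
3  3  0  3  1  0
step 4: 1  1  1  1  3  2
2  1  0  2  1  0
0  2  3  1  3  0
1  1  1  3  1  0
step 5: 1  1  1  1  3  2
2  1  0  2  1  0
0  3  3  1  3  0
1  1  1  3  1  0
step 6: 1  1  1  1  3  2
2  2  1  2  1  0
1  1  0  2  3  0
1  2  2  3  1  0
step 7: 1  1  1  1  3  2
2  2  1  2  1  0
1  2  0  2  3  0
1  2  2  3  1  0
step 8: 1  1  1  1  3  2
2  2  1  2  1  0
1  3  0  2  3  0
1  2  2  3  1  0
step 9: 1  1  1  1  3  2
2  3  1  2  1  0
2  0  1  2  3  0
1  3  2  3  1  0
step 10: 1  1  1  1  3  2
2  3  1  2  1  0
2  1  1  2  3  0
1  3  2  3  1  0
step 11: 1  1  1  1  3  2
2  3  1  2  1  0
2  2  1  2  3  0
1  3  2  3  1  0
step 12: 1  1  1  1  3  2
2  3  1  2  1  0
2  3  1  2  3  0
1  3  2  3  1  0
step 13: 1  2  1  1  3  2
3  0  2  2  1  0
3  2  2  2  3  0
2  0  3  3  1  0

39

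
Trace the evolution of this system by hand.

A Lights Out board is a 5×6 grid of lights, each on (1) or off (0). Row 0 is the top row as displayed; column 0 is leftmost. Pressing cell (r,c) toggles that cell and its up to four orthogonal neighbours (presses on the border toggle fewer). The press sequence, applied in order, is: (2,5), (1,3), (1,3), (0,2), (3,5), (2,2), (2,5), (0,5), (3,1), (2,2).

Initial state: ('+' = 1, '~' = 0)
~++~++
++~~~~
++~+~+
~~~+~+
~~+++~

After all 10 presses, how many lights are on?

0) ~++~++
++~~~~
++~+~+
~~~+~+
~~+++~
1) ~++~++
++~~~+
++~++~
~~~+~~
~~+++~
2) ~+++++
++++++
++~~+~
~~~+~~
~~+++~
3) ~++~++
++~~~+
++~++~
~~~+~~
~~+++~
4) ~~~+++
+++~~+
++~++~
~~~+~~
~~+++~
5) ~~~+++
+++~~+
++~+++
~~~+++
~~++++
6) ~~~+++
++~~~+
+~+~++
~~++++
~~++++
7) ~~~+++
++~~~~
+~+~~~
~~+++~
~~++++
8) ~~~+~~
++~~~+
+~+~~~
~~+++~
~~++++
9) ~~~+~~
++~~~+
+++~~~
++~++~
~+++++
10) ~~~+~~
+++~~+
+~~+~~
+++++~
~+++++

17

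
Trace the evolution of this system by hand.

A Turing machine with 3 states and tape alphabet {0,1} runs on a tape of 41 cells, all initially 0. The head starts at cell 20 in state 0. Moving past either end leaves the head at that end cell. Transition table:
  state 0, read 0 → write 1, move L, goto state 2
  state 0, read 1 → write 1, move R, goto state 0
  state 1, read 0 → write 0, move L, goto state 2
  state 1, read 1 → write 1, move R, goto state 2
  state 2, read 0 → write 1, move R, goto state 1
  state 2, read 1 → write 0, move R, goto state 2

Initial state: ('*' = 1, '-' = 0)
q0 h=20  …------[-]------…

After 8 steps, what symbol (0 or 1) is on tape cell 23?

gen 0: q0 h=20  …------[-]------…
gen 1: q2 h=19  …------[-]*-----…
gen 2: q1 h=20  …-----*[*]------…
gen 3: q2 h=21  …----**[-]------…
gen 4: q1 h=22  …---***[-]------…
gen 5: q2 h=21  …----**[*]------…
gen 6: q2 h=22  …---**-[-]------…
gen 7: q1 h=23  …--**-*[-]------…
gen 8: q2 h=22  …---**-[*]------…

0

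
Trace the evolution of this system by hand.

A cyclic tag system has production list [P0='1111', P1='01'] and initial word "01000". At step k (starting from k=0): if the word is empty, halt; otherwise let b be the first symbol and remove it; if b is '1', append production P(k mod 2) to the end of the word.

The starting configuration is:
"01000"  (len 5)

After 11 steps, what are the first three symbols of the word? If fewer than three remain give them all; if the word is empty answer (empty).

011

[0] "01000"  (len 5)
[1] "1000"  (len 4)
[2] "00001"  (len 5)
[3] "0001"  (len 4)
[4] "001"  (len 3)
[5] "01"  (len 2)
[6] "1"  (len 1)
[7] "1111"  (len 4)
[8] "11101"  (len 5)
[9] "11011111"  (len 8)
[10] "101111101"  (len 9)
[11] "011111011111"  (len 12)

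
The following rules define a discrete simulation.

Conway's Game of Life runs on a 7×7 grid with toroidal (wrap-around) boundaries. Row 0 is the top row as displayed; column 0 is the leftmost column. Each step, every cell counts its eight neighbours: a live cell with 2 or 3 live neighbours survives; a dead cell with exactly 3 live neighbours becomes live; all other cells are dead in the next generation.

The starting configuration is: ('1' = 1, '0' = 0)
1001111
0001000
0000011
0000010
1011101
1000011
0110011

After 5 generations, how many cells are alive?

step 0: 1001111
0001000
0000011
0000010
1011101
1000011
0110011
step 1: 1101000
1001000
0000111
1001000
1101100
0000000
0111000
step 2: 1001100
1111010
1001111
1111000
1111100
1000100
1101000
step 3: 0000000
0000000
0000010
0000000
0000101
0000101
1111001
step 4: 1110000
0000000
0000000
0000010
0000000
0110101
1111011
step 5: 0001000
0100000
0000000
0000000
0000010
0000101
0000110

7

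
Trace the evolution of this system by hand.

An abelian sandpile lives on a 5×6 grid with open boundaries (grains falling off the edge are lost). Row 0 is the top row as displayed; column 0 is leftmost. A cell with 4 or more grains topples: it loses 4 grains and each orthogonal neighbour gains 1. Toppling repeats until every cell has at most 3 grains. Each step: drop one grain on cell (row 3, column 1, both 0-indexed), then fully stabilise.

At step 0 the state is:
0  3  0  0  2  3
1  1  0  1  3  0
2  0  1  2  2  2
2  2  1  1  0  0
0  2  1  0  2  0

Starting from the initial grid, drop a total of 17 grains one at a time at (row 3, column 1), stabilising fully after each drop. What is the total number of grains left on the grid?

0) 0  3  0  0  2  3
1  1  0  1  3  0
2  0  1  2  2  2
2  2  1  1  0  0
0  2  1  0  2  0
1) 0  3  0  0  2  3
1  1  0  1  3  0
2  0  1  2  2  2
2  3  1  1  0  0
0  2  1  0  2  0
2) 0  3  0  0  2  3
1  1  0  1  3  0
2  1  1  2  2  2
3  0  2  1  0  0
0  3  1  0  2  0
3) 0  3  0  0  2  3
1  1  0  1  3  0
2  1  1  2  2  2
3  1  2  1  0  0
0  3  1  0  2  0
4) 0  3  0  0  2  3
1  1  0  1  3  0
2  1  1  2  2  2
3  2  2  1  0  0
0  3  1  0  2  0
5) 0  3  0  0  2  3
1  1  0  1  3  0
2  1  1  2  2  2
3  3  2  1  0  0
0  3  1  0  2  0
6) 0  3  0  0  2  3
1  1  0  1  3  0
3  2  1  2  2  2
0  2  3  1  0  0
2  0  2  0  2  0
7) 0  3  0  0  2  3
1  1  0  1  3  0
3  2  1  2  2  2
0  3  3  1  0  0
2  0  2  0  2  0
8) 0  3  0  0  2  3
1  1  0  1  3  0
3  3  2  2  2  2
1  1  0  2  0  0
2  1  3  0  2  0
9) 0  3  0  0  2  3
1  1  0  1  3  0
3  3  2  2  2  2
1  2  0  2  0  0
2  1  3  0  2  0
10) 0  3  0  0  2  3
1  1  0  1  3  0
3  3  2  2  2  2
1  3  0  2  0  0
2  1  3  0  2  0
11) 0  3  0  0  2  3
2  2  0  1  3  0
0  1  3  2  2  2
3  1  1  2  0  0
2  2  3  0  2  0
12) 0  3  0  0  2  3
2  2  0  1  3  0
0  1  3  2  2  2
3  2  1  2  0  0
2  2  3  0  2  0
13) 0  3  0  0  2  3
2  2  0  1  3  0
0  1  3  2  2  2
3  3  1  2  0  0
2  2  3  0  2  0
14) 0  3  0  0  2  3
2  2  0  1  3  0
1  2  3  2  2  2
0  1  2  2  0  0
3  3  3  0  2  0
15) 0  3  0  0  2  3
2  2  0  1  3  0
1  2  3  2  2  2
0  2  2  2  0  0
3  3  3  0  2  0
16) 0  3  0  0  2  3
2  2  0  1  3  0
1  2  3  2  2  2
0  3  2  2  0  0
3  3  3  0  2  0
17) 0  3  0  0  2  3
2  3  1  1  3  0
2  0  1  3  2  2
2  3  1  3  0  0
0  2  1  1  2  0

43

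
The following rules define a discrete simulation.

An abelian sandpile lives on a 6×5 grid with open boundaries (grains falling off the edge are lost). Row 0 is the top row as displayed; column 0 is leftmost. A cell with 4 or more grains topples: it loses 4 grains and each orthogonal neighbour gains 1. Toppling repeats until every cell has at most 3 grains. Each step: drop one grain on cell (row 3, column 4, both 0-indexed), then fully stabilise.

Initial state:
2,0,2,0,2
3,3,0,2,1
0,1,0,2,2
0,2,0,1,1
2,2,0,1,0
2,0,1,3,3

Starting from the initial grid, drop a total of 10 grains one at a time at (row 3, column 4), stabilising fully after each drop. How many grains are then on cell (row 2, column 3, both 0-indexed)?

0

0) 2,0,2,0,2
3,3,0,2,1
0,1,0,2,2
0,2,0,1,1
2,2,0,1,0
2,0,1,3,3
1) 2,0,2,0,2
3,3,0,2,1
0,1,0,2,2
0,2,0,1,2
2,2,0,1,0
2,0,1,3,3
2) 2,0,2,0,2
3,3,0,2,1
0,1,0,2,2
0,2,0,1,3
2,2,0,1,0
2,0,1,3,3
3) 2,0,2,0,2
3,3,0,2,1
0,1,0,2,3
0,2,0,2,0
2,2,0,1,1
2,0,1,3,3
4) 2,0,2,0,2
3,3,0,2,1
0,1,0,2,3
0,2,0,2,1
2,2,0,1,1
2,0,1,3,3
5) 2,0,2,0,2
3,3,0,2,1
0,1,0,2,3
0,2,0,2,2
2,2,0,1,1
2,0,1,3,3
6) 2,0,2,0,2
3,3,0,2,1
0,1,0,2,3
0,2,0,2,3
2,2,0,1,1
2,0,1,3,3
7) 2,0,2,0,2
3,3,0,2,2
0,1,0,3,0
0,2,0,3,1
2,2,0,1,2
2,0,1,3,3
8) 2,0,2,0,2
3,3,0,2,2
0,1,0,3,0
0,2,0,3,2
2,2,0,1,2
2,0,1,3,3
9) 2,0,2,0,2
3,3,0,2,2
0,1,0,3,0
0,2,0,3,3
2,2,0,1,2
2,0,1,3,3
10) 2,0,2,0,2
3,3,0,3,2
0,1,1,0,2
0,2,1,1,1
2,2,0,2,3
2,0,1,3,3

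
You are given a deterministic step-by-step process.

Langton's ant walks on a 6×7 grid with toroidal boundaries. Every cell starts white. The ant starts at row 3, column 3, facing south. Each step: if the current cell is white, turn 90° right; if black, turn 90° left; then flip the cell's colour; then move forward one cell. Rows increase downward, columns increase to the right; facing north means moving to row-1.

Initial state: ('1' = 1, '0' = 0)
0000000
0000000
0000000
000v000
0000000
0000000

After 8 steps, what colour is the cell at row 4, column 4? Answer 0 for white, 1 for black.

[0] 0000000
0000000
0000000
000v000
0000000
0000000
[1] 0000000
0000000
0000000
00<1000
0000000
0000000
[2] 0000000
0000000
00^0000
0011000
0000000
0000000
[3] 0000000
0000000
001>000
0011000
0000000
0000000
[4] 0000000
0000000
0011000
001v000
0000000
0000000
[5] 0000000
0000000
0011000
0010>00
0000000
0000000
[6] 0000000
0000000
0011000
0010100
0000v00
0000000
[7] 0000000
0000000
0011000
0010100
000<100
0000000
[8] 0000000
0000000
0011000
001^100
0001100
0000000

1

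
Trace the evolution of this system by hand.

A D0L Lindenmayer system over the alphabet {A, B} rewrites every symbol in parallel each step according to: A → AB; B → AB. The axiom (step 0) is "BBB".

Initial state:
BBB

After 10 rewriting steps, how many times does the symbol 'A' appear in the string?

1536

gen 0: BBB
gen 1: ABABAB
gen 2: ABABABABABAB
gen 3: ABABABABABABABABABABABAB
gen 4: ABABABABABABABABABABABABABABABABABABABABABABABAB
gen 5: ABABABABABABABABABABABABABABABABABABABABABABABABABABABABABABABABABABABABABABABABABABABABABABABAB
gen 6: ABABABABABABABABABABABABABABABABABABABABABABABABABABABABAB…ABABABABABABABABABABABABABABABABABABABABABABABABABABABABAB  (len 192)
gen 7: ABABABABABABABABABABABABABABABABABABABABABABABABABABABABAB…ABABABABABABABABABABABABABABABABABABABABABABABABABABABABAB  (len 384)
gen 8: ABABABABABABABABABABABABABABABABABABABABABABABABABABABABAB…ABABABABABABABABABABABABABABABABABABABABABABABABABABABABAB  (len 768)
gen 9: ABABABABABABABABABABABABABABABABABABABABABABABABABABABABAB…ABABABABABABABABABABABABABABABABABABABABABABABABABABABABAB  (len 1536)
gen 10: ABABABABABABABABABABABABABABABABABABABABABABABABABABABABAB…ABABABABABABABABABABABABABABABABABABABABABABABABABABABABAB  (len 3072)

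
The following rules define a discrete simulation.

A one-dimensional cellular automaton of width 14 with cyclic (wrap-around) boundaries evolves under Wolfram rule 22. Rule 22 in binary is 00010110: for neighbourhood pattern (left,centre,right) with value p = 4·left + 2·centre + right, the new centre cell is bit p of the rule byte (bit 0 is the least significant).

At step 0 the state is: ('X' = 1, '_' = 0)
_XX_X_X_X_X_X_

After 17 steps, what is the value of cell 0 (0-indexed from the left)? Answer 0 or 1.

0

gen 0: _XX_X_X_X_X_X_
gen 1: X___X_X_X_X_XX
gen 2: _X_XX_X_X_X___
gen 3: XX____X_X_XX__
gen 4: __X__XX_X___XX
gen 5: XXXXX___XX_X__
gen 6: _____X_X___XXX
gen 7: X___XX_XX_X___
gen 8: XX_X______XX_X
gen 9: ___XX____X____
gen 10: __X__X__XXX___
gen 11: _XXXXXXX___X__
gen 12: X_______X_XXX_
gen 13: XX_____XX_____
gen 14: __X___X__X___X
gen 15: XXXX_XXXXXX_XX
gen 16: ______________
gen 17: ______________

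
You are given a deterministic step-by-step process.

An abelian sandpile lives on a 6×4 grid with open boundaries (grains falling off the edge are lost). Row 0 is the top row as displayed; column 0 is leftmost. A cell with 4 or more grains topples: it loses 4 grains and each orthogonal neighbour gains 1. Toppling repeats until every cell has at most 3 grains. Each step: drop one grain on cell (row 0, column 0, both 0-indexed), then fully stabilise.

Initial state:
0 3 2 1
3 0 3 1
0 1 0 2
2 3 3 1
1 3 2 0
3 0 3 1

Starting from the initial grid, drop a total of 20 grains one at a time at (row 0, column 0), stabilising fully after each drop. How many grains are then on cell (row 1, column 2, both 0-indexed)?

0) 0 3 2 1
3 0 3 1
0 1 0 2
2 3 3 1
1 3 2 0
3 0 3 1
1) 1 3 2 1
3 0 3 1
0 1 0 2
2 3 3 1
1 3 2 0
3 0 3 1
2) 2 3 2 1
3 0 3 1
0 1 0 2
2 3 3 1
1 3 2 0
3 0 3 1
3) 3 3 2 1
3 0 3 1
0 1 0 2
2 3 3 1
1 3 2 0
3 0 3 1
4) 2 0 3 1
0 2 3 1
1 1 0 2
2 3 3 1
1 3 2 0
3 0 3 1
5) 3 0 3 1
0 2 3 1
1 1 0 2
2 3 3 1
1 3 2 0
3 0 3 1
6) 0 1 3 1
1 2 3 1
1 1 0 2
2 3 3 1
1 3 2 0
3 0 3 1
7) 1 1 3 1
1 2 3 1
1 1 0 2
2 3 3 1
1 3 2 0
3 0 3 1
8) 2 1 3 1
1 2 3 1
1 1 0 2
2 3 3 1
1 3 2 0
3 0 3 1
9) 3 1 3 1
1 2 3 1
1 1 0 2
2 3 3 1
1 3 2 0
3 0 3 1
10) 0 2 3 1
2 2 3 1
1 1 0 2
2 3 3 1
1 3 2 0
3 0 3 1
11) 1 2 3 1
2 2 3 1
1 1 0 2
2 3 3 1
1 3 2 0
3 0 3 1
12) 2 2 3 1
2 2 3 1
1 1 0 2
2 3 3 1
1 3 2 0
3 0 3 1
13) 3 2 3 1
2 2 3 1
1 1 0 2
2 3 3 1
1 3 2 0
3 0 3 1
14) 0 3 3 1
3 2 3 1
1 1 0 2
2 3 3 1
1 3 2 0
3 0 3 1
15) 1 3 3 1
3 2 3 1
1 1 0 2
2 3 3 1
1 3 2 0
3 0 3 1
16) 2 3 3 1
3 2 3 1
1 1 0 2
2 3 3 1
1 3 2 0
3 0 3 1
17) 3 3 3 1
3 2 3 1
1 1 0 2
2 3 3 1
1 3 2 0
3 0 3 1
18) 2 2 1 2
1 1 1 2
2 2 1 2
2 3 3 1
1 3 2 0
3 0 3 1
19) 3 2 1 2
1 1 1 2
2 2 1 2
2 3 3 1
1 3 2 0
3 0 3 1
20) 0 3 1 2
2 1 1 2
2 2 1 2
2 3 3 1
1 3 2 0
3 0 3 1

1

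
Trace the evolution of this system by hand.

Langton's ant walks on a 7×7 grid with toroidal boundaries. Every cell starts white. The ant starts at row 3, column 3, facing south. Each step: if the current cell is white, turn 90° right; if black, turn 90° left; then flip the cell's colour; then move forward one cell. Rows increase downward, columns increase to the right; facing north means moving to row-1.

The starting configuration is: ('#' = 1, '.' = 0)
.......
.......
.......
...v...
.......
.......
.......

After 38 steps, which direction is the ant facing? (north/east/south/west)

south

gen 0: .......
.......
.......
...v...
.......
.......
.......
gen 1: .......
.......
.......
..<#...
.......
.......
.......
gen 2: .......
.......
..^....
..##...
.......
.......
.......
gen 3: .......
.......
..#>...
..##...
.......
.......
.......
gen 4: .......
.......
..##...
..#v...
.......
.......
.......
gen 5: .......
.......
..##...
..#.>..
.......
.......
.......
gen 6: .......
.......
..##...
..#.#..
....v..
.......
.......
gen 7: .......
.......
..##...
..#.#..
...<#..
.......
.......
gen 8: .......
.......
..##...
..#^#..
...##..
.......
.......
gen 9: .......
.......
..##...
..##>..
...##..
.......
.......
gen 10: .......
.......
..##^..
..##...
...##..
.......
.......
gen 11: .......
.......
..###>.
..##...
...##..
.......
.......
gen 12: .......
.......
..####.
..##.v.
...##..
.......
.......
gen 13: .......
.......
..####.
..##<#.
...##..
.......
.......
gen 14: .......
.......
..##^#.
..####.
...##..
.......
.......
gen 15: .......
.......
..#<.#.
..####.
...##..
.......
.......
gen 16: .......
.......
..#..#.
..#v##.
...##..
.......
.......
gen 17: .......
.......
..#..#.
..#.>#.
...##..
.......
.......
gen 18: .......
.......
..#.^#.
..#..#.
...##..
.......
.......
gen 19: .......
.......
..#.#>.
..#..#.
...##..
.......
.......
gen 20: .......
.....^.
..#.#..
..#..#.
...##..
.......
.......
gen 21: .......
.....#>
..#.#..
..#..#.
...##..
.......
.......
gen 22: .......
.....##
..#.#.v
..#..#.
...##..
.......
.......
gen 23: .......
.....##
..#.#<#
..#..#.
...##..
.......
.......
gen 24: .......
.....^#
..#.###
..#..#.
...##..
.......
.......
gen 25: .......
....<.#
..#.###
..#..#.
...##..
.......
.......
gen 26: ....^..
....#.#
..#.###
..#..#.
...##..
.......
.......
gen 27: ....#>.
....#.#
..#.###
..#..#.
...##..
.......
.......
gen 28: ....##.
....#v#
..#.###
..#..#.
...##..
.......
.......
gen 29: ....##.
....<##
..#.###
..#..#.
...##..
.......
.......
gen 30: ....##.
.....##
..#.v##
..#..#.
...##..
.......
.......
gen 31: ....##.
.....##
..#..>#
..#..#.
...##..
.......
.......
gen 32: ....##.
.....^#
..#...#
..#..#.
...##..
.......
.......
gen 33: ....##.
....<.#
..#...#
..#..#.
...##..
.......
.......
gen 34: ....^#.
....#.#
..#...#
..#..#.
...##..
.......
.......
gen 35: ...<.#.
....#.#
..#...#
..#..#.
...##..
.......
.......
gen 36: ...#.#.
....#.#
..#...#
..#..#.
...##..
.......
...^...
gen 37: ...#.#.
....#.#
..#...#
..#..#.
...##..
.......
...#>..
gen 38: ...#v#.
....#.#
..#...#
..#..#.
...##..
.......
...##..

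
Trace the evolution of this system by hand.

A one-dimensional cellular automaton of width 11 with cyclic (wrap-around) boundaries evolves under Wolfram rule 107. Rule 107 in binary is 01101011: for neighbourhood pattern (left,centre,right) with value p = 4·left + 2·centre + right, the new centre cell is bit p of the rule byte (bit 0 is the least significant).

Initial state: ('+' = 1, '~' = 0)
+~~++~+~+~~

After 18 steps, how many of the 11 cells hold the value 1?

[0] +~~++~+~+~~
[1] ~~++++~+~~+
[2] ~++~~++~~+~
[3] +++~+++~+~~
[4] +~+++~++~~+
[5] +++~++++~++
[6] ~~+++~~+++~
[7] +++~+~++~+~
[8] +~++~++++~+
[9] ++++++~~+++
[10] ~~~~~+~++~~
[11] +++++~+++~+
[12] ~~~~+++~+++
[13] ~++++~+++~+
[14] ++~~+++~++~
[15] ++~++~+++++
[16] ~++++++~~~~
[17] ++~~~~+~+++
[18] ~+~+++~++~~

6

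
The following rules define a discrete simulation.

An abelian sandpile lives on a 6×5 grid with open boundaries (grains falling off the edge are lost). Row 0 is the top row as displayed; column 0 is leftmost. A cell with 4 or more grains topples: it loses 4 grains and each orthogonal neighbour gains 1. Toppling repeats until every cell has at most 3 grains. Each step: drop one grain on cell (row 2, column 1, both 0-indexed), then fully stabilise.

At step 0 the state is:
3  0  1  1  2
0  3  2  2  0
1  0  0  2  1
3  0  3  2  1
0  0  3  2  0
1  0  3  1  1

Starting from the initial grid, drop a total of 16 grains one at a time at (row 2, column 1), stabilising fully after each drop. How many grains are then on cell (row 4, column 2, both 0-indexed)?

step 0: 3  0  1  1  2
0  3  2  2  0
1  0  0  2  1
3  0  3  2  1
0  0  3  2  0
1  0  3  1  1
step 1: 3  0  1  1  2
0  3  2  2  0
1  1  0  2  1
3  0  3  2  1
0  0  3  2  0
1  0  3  1  1
step 2: 3  0  1  1  2
0  3  2  2  0
1  2  0  2  1
3  0  3  2  1
0  0  3  2  0
1  0  3  1  1
step 3: 3  0  1  1  2
0  3  2  2  0
1  3  0  2  1
3  0  3  2  1
0  0  3  2  0
1  0  3  1  1
step 4: 3  1  1  1  2
1  0  3  2  0
2  1  1  2  1
3  1  3  2  1
0  0  3  2  0
1  0  3  1  1
step 5: 3  1  1  1  2
1  0  3  2  0
2  2  1  2  1
3  1  3  2  1
0  0  3  2  0
1  0  3  1  1
step 6: 3  1  1  1  2
1  0  3  2  0
2  3  1  2  1
3  1  3  2  1
0  0  3  2  0
1  0  3  1  1
step 7: 3  1  1  1  2
1  1  3  2  0
3  0  2  2  1
3  2  3  2  1
0  0  3  2  0
1  0  3  1  1
step 8: 3  1  1  1  2
1  1  3  2  0
3  1  2  2  1
3  2  3  2  1
0  0  3  2  0
1  0  3  1  1
step 9: 3  1  1  1  2
1  1  3  2  0
3  2  2  2  1
3  2  3  2  1
0  0  3  2  0
1  0  3  1  1
step 10: 3  1  1  1  2
1  1  3  2  0
3  3  2  2  1
3  2  3  2  1
0  0  3  2  0
1  0  3  1  1
step 11: 3  1  2  1  2
2  3  0  3  0
1  3  1  3  1
1  1  2  3  1
1  2  1  3  0
1  1  0  2  1
step 12: 3  2  2  1  2
3  0  1  3  0
2  1  2  3  1
1  2  2  3  1
1  2  1  3  0
1  1  0  2  1
step 13: 3  2  2  1  2
3  0  1  3  0
2  2  2  3  1
1  2  2  3  1
1  2  1  3  0
1  1  0  2  1
step 14: 3  2  2  1  2
3  0  1  3  0
2  3  2  3  1
1  2  2  3  1
1  2  1  3  0
1  1  0  2  1
step 15: 3  2  2  1  2
3  1  1  3  0
3  0  3  3  1
1  3  2  3  1
1  2  1  3  0
1  1  0  2  1
step 16: 3  2  2  1  2
3  1  1  3  0
3  1  3  3  1
1  3  2  3  1
1  2  1  3  0
1  1  0  2  1

1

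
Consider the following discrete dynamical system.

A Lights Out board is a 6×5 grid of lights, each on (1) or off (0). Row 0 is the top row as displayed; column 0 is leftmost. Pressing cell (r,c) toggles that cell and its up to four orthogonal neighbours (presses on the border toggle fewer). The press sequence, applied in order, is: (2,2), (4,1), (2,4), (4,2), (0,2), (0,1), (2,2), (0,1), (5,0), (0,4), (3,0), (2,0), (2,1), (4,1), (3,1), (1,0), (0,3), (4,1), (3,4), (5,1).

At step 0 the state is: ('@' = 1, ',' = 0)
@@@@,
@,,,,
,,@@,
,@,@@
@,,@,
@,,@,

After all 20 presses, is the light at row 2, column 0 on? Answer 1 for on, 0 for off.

0

k=0  @@@@,
@,,,,
,,@@,
,@,@@
@,,@,
@,,@,
k=1  @@@@,
@,@,,
,@,,,
,@@@@
@,,@,
@,,@,
k=2  @@@@,
@,@,,
,@,,,
,,@@@
,@@@,
@@,@,
k=3  @@@@,
@,@,@
,@,@@
,,@@,
,@@@,
@@,@,
k=4  @@@@,
@,@,@
,@,@@
,,,@,
,,,,,
@@@@,
k=5  @,,,,
@,,,@
,@,@@
,,,@,
,,,,,
@@@@,
k=6  ,@@,,
@@,,@
,@,@@
,,,@,
,,,,,
@@@@,
k=7  ,@@,,
@@@,@
,,@,@
,,@@,
,,,,,
@@@@,
k=8  @,,,,
@,@,@
,,@,@
,,@@,
,,,,,
@@@@,
k=9  @,,,,
@,@,@
,,@,@
,,@@,
@,,,,
,,@@,
k=10  @,,@@
@,@,,
,,@,@
,,@@,
@,,,,
,,@@,
k=11  @,,@@
@,@,,
@,@,@
@@@@,
,,,,,
,,@@,
k=12  @,,@@
,,@,,
,@@,@
,@@@,
,,,,,
,,@@,
k=13  @,,@@
,@@,,
@,,,@
,,@@,
,,,,,
,,@@,
k=14  @,,@@
,@@,,
@,,,@
,@@@,
@@@,,
,@@@,
k=15  @,,@@
,@@,,
@@,,@
@,,@,
@,@,,
,@@@,
k=16  ,,,@@
@,@,,
,@,,@
@,,@,
@,@,,
,@@@,
k=17  ,,@,,
@,@@,
,@,,@
@,,@,
@,@,,
,@@@,
k=18  ,,@,,
@,@@,
,@,,@
@@,@,
,@,,,
,,@@,
k=19  ,,@,,
@,@@,
,@,,,
@@,,@
,@,,@
,,@@,
k=20  ,,@,,
@,@@,
,@,,,
@@,,@
,,,,@
@@,@,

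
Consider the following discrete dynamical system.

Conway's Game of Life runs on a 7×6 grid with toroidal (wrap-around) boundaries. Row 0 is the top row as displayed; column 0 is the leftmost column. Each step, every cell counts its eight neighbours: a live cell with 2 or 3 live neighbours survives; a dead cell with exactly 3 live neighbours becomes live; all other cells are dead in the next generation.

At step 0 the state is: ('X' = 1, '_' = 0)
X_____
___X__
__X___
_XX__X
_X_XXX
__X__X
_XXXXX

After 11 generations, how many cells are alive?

0) X_____
___X__
__X___
_XX__X
_X_XXX
__X__X
_XXXXX
1) XX___X
______
_XXX__
_X___X
_X_X_X
______
_XXXXX
2) _X_X_X
______
XXX___
_X_X__
__X_X_
_X___X
_XXXXX
3) _X_X_X
______
XXX___
X__X__
XXXXX_
_X___X
_X_X_X
4) ______
______
XXX___
____X_
___XX_
_____X
_X___X
5) ______
_X____
_X____
_XX_XX
___XXX
X____X
X_____
6) ______
______
_X____
_XX__X
_XXX__
X_____
X____X
7) ______
______
XXX___
___X__
___X__
X_X__X
X____X
8) ______
_X____
_XX___
_X_X__
__XXX_
XX__XX
XX___X
9) _X____
_XX___
XX____
_X__X_
______
______
_X__X_
10) XX____
__X___
X_____
XX____
______
______
______
11) _X____
X_____
X_____
XX____
______
______
______

5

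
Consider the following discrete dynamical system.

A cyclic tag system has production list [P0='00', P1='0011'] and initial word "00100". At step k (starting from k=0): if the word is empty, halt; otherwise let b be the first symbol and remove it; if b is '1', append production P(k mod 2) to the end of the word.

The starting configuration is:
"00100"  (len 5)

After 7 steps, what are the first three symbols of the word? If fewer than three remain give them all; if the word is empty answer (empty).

0) "00100"  (len 5)
1) "0100"  (len 4)
2) "100"  (len 3)
3) "0000"  (len 4)
4) "000"  (len 3)
5) "00"  (len 2)
6) "0"  (len 1)
7) (halted — word empty)

(empty)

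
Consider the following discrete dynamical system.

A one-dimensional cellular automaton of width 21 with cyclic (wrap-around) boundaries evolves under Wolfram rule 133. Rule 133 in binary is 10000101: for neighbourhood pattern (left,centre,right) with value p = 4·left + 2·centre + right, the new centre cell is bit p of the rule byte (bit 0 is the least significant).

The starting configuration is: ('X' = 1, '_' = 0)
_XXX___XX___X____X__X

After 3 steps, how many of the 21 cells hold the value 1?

0) _XXX___XX___X____X__X
1) __X__X____X_X_XX_X__X
2) __X__X_XX_X_X____X__X
3) __X__X____X_X_XX_X__X

8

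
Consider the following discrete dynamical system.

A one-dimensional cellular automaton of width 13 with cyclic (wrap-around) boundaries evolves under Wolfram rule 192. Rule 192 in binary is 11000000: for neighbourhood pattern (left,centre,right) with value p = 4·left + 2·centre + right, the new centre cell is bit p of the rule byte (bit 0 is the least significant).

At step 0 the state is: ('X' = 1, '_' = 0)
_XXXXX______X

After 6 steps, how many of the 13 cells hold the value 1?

step 0: _XXXXX______X
step 1: __XXXX_______
step 2: ___XXX_______
step 3: ____XX_______
step 4: _____X_______
step 5: _____________
step 6: _____________

0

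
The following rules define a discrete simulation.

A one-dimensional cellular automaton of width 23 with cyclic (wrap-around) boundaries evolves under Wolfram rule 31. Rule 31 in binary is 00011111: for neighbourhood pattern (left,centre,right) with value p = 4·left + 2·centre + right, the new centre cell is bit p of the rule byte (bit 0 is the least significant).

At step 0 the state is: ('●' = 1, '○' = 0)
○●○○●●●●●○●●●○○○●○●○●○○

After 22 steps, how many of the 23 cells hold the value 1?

9

gen 0: ○●○○●●●●●○●●●○○○●○●○●○○
gen 1: ●●●●●○○○○○●○○●●●●○●○●●●
gen 2: ○○○○○●●●●●●●●●○○○○●○●○○
gen 3: ●●●●●●○○○○○○○○●●●●●○●●●
gen 4: ○○○○○○●●●●●●●●●○○○○○●○○
gen 5: ●●●●●●●○○○○○○○○●●●●●●●●
gen 6: ○○○○○○○●●●●●●●●●○○○○○○○
gen 7: ●●●●●●●●○○○○○○○○●●●●●●●
gen 8: ○○○○○○○○●●●●●●●●●○○○○○○
gen 9: ●●●●●●●●●○○○○○○○○●●●●●●
gen 10: ○○○○○○○○○●●●●●●●●●○○○○○
gen 11: ●●●●●●●●●●○○○○○○○○●●●●●
gen 12: ○○○○○○○○○○●●●●●●●●●○○○○
gen 13: ●●●●●●●●●●●○○○○○○○○●●●●
gen 14: ○○○○○○○○○○○●●●●●●●●●○○○
gen 15: ●●●●●●●●●●●●○○○○○○○○●●●
gen 16: ○○○○○○○○○○○○●●●●●●●●●○○
gen 17: ●●●●●●●●●●●●●○○○○○○○○●●
gen 18: ○○○○○○○○○○○○○●●●●●●●●●○
gen 19: ●●●●●●●●●●●●●●○○○○○○○○●
gen 20: ○○○○○○○○○○○○○○●●●●●●●●●
gen 21: ●●●●●●●●●●●●●●●○○○○○○○○
gen 22: ●○○○○○○○○○○○○○○●●●●●●●●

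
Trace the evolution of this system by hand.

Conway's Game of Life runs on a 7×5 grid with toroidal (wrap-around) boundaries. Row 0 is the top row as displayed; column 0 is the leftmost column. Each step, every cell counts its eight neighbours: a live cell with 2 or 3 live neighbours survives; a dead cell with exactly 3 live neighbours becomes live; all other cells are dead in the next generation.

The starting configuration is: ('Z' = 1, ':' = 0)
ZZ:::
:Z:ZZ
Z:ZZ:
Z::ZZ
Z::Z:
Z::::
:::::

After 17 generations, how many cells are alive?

6

k=0  ZZ:::
:Z:ZZ
Z:ZZ:
Z::ZZ
Z::Z:
Z::::
:::::
k=1  ZZZ:Z
:::Z:
:::::
Z::::
ZZ:Z:
::::Z
ZZ:::
k=2  ::ZZZ
ZZZZZ
:::::
ZZ::Z
ZZ:::
::Z:Z
::ZZ:
k=3  :::::
ZZ:::
:::::
:Z::Z
::ZZ:
Z:Z:Z
:Z:::
k=4  ZZ:::
:::::
:Z:::
::ZZ:
::Z::
Z:Z:Z
ZZ:::
k=5  ZZ:::
ZZ:::
::Z::
:ZZZ:
::Z:Z
Z:ZZZ
::Z::
k=6  Z:Z::
Z:Z::
Z::Z:
:Z:::
:::::
Z:Z:Z
::Z::
k=7  ::ZZ:
Z:ZZ:
Z:Z:Z
:::::
ZZ:::
:Z:Z:
Z:Z:Z
k=8  Z::::
Z::::
Z:Z:Z
::::Z
ZZZ::
:::Z:
Z:::Z
k=9  ZZ:::
Z::::
ZZ:ZZ
::Z:Z
ZZZZZ
::ZZ:
Z:::Z
k=10  :Z:::
::Z::
:ZZZ:
:::::
Z::::
:::::
Z:ZZZ
k=11  ZZ::Z
:::Z:
:ZZZ:
:ZZ::
:::::
ZZ:Z:
ZZZZZ
k=12  :::::
:::Z:
:Z:Z:
:Z:Z:
Z::::
:::Z:
:::::
k=13  :::::
::Z::
:::ZZ
ZZ::Z
::Z:Z
:::::
:::::
k=14  :::::
:::Z:
:ZZZZ
:ZZ::
:Z:ZZ
:::::
:::::
k=15  :::::
:::ZZ
ZZ::Z
:::::
ZZ:Z:
:::::
:::::
k=16  :::::
:::ZZ
Z::ZZ
::Z::
:::::
:::::
:::::
k=17  :::::
Z::Z:
Z:Z::
:::ZZ
:::::
:::::
:::::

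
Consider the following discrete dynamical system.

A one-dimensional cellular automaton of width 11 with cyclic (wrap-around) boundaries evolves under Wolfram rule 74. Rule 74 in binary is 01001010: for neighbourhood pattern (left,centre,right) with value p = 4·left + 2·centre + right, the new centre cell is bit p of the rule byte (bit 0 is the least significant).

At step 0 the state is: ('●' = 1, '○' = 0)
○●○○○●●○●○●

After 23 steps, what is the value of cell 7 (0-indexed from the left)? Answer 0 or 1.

0

[0] ○●○○○●●○●○●
[1] ○○○○●●●○○○○
[2] ○○○●●○●○○○○
[3] ○○●●●○○○○○○
[4] ○●●○●○○○○○○
[5] ●●●○○○○○○○○
[6] ●○●○○○○○○○●
[7] ●○○○○○○○○●●
[8] ●○○○○○○○●●○
[9] ○○○○○○○●●●○
[10] ○○○○○○●●○●○
[11] ○○○○○●●●○○○
[12] ○○○○●●○●○○○
[13] ○○○●●●○○○○○
[14] ○○●●○●○○○○○
[15] ○●●●○○○○○○○
[16] ●●○●○○○○○○○
[17] ●●○○○○○○○○●
[18] ○●○○○○○○○●●
[19] ○○○○○○○○●●●
[20] ○○○○○○○●●○●
[21] ○○○○○○●●●○○
[22] ○○○○○●●○●○○
[23] ○○○○●●●○○○○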